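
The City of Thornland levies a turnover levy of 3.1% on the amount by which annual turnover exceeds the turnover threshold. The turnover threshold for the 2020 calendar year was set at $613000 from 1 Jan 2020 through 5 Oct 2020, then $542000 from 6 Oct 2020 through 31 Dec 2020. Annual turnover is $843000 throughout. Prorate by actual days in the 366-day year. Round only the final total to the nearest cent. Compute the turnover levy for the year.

$7653.19

1 Jan – 5 Oct 2020: 279 days, exemption $613000 → ($843000 − $613000) × 3.1% × 279/366 = $5435.1639
6 Oct – 31 Dec 2020: 87 days, exemption $542000 → ($843000 − $542000) × 3.1% × 87/366 = $2218.0246
Total = $7653.1885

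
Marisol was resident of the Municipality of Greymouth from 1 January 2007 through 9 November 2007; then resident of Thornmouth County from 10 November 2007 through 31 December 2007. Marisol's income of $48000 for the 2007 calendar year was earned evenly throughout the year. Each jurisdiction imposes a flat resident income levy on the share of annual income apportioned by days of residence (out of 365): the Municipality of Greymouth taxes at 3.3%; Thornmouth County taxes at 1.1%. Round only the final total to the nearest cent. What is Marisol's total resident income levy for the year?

The Municipality of Greymouth, 1 January – 9 November 2007: 313 days → $48000 × 3.3% × 313/365 = $1358.3342
Thornmouth County, 10 November – 31 December 2007: 52 days → $48000 × 1.1% × 52/365 = $75.2219
Total = $1433.5562

$1433.56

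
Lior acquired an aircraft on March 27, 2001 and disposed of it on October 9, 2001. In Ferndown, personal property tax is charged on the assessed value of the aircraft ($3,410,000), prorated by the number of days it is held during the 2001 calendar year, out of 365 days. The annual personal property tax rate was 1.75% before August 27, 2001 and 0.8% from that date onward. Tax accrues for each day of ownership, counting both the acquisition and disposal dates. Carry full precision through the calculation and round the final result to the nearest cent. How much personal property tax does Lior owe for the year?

$28,303.00

March 27 – August 26, 2001: 153 days at 1.75% → $3,410,000 × 1.75% × 153/365 = $25,014.4521
August 27 – October 9, 2001: 44 days at 0.8% → $3,410,000 × 0.8% × 44/365 = $3,288.5479
Total = $28,303.0000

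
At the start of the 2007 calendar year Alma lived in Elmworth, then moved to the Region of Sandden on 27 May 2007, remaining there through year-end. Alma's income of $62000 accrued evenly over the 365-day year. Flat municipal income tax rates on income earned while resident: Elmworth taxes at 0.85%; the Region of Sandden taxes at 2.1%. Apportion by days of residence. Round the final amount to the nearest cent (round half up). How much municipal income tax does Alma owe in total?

Elmworth, 1 Jan – 26 May 2007: 146 days → $62000 × 0.85% × 146/365 = $210.8000
The Region of Sandden, 27 May – 31 Dec 2007: 219 days → $62000 × 2.1% × 219/365 = $781.2000
Total = $992.0000

$992.00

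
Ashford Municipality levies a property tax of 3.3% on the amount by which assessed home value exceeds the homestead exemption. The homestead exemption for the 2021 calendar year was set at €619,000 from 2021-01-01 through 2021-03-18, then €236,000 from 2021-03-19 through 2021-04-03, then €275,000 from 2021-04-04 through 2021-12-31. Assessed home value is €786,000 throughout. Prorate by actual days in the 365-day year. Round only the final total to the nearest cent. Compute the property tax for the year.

2021-01-01 to 2021-03-18: 77 days, exemption €619,000 → (€786,000 − €619,000) × 3.3% × 77/365 = €1,162.5945
2021-03-19 to 2021-04-03: 16 days, exemption €236,000 → (€786,000 − €236,000) × 3.3% × 16/365 = €795.6164
2021-04-04 to 2021-12-31: 272 days, exemption €275,000 → (€786,000 − €275,000) × 3.3% × 272/365 = €12,566.4000
Total = €14,524.6110

€14,524.61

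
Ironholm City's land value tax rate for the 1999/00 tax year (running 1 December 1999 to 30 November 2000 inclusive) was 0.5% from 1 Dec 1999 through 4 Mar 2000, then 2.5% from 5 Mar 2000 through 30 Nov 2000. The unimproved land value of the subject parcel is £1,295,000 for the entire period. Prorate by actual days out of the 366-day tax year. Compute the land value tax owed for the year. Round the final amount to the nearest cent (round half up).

£25,652.32

1 Dec 1999 – 4 Mar 2000: 95 days at 0.5% → £1,295,000 × 0.5% × 95/366 = £1,680.6694
5 Mar – 30 Nov 2000: 271 days at 2.5% → £1,295,000 × 2.5% × 271/366 = £23,971.6530
Total = £25,652.3224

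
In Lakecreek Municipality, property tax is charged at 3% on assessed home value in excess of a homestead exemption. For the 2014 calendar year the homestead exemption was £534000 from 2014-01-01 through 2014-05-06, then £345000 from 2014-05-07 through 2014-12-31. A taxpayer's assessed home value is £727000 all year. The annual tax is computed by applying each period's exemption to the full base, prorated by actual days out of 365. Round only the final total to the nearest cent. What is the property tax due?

2014-01-01 to 2014-05-06: 126 days, exemption £534000 → (£727000 − £534000) × 3% × 126/365 = £1998.7397
2014-05-07 to 2014-12-31: 239 days, exemption £345000 → (£727000 − £345000) × 3% × 239/365 = £7503.9452
Total = £9502.6849

£9502.68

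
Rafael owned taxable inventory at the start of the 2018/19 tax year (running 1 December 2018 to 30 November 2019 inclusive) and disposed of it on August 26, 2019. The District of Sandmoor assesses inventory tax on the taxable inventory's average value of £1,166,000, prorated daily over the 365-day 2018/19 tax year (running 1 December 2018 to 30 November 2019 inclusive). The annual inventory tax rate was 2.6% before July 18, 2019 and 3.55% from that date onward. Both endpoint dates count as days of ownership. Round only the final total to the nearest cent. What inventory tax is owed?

£23,556.39

December 1, 2018 – July 17, 2019: 229 days at 2.6% → £1,166,000 × 2.6% × 229/365 = £19,020.1753
July 18 – August 26, 2019: 40 days at 3.55% → £1,166,000 × 3.55% × 40/365 = £4,536.2192
Total = £23,556.3945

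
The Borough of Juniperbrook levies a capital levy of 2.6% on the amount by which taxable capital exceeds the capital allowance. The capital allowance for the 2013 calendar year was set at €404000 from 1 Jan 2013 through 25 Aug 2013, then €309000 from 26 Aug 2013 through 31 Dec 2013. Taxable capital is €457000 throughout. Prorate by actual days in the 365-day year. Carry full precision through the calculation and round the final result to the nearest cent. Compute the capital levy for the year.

1 Jan – 25 Aug 2013: 237 days, exemption €404000 → (€457000 − €404000) × 2.6% × 237/365 = €894.7562
26 Aug – 31 Dec 2013: 128 days, exemption €309000 → (€457000 − €309000) × 2.6% × 128/365 = €1349.4356
Total = €2244.1918

€2244.19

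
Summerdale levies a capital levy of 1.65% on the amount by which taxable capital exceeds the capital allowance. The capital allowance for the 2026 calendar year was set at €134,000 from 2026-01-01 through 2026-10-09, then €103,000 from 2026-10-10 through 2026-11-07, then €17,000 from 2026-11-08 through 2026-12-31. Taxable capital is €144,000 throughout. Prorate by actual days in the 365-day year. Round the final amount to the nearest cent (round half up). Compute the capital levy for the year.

€491.25

2026-01-01 to 2026-10-09: 282 days, exemption €134,000 → (€144,000 − €134,000) × 1.65% × 282/365 = €127.4795
2026-10-10 to 2026-11-07: 29 days, exemption €103,000 → (€144,000 − €103,000) × 1.65% × 29/365 = €53.7493
2026-11-08 to 2026-12-31: 54 days, exemption €17,000 → (€144,000 − €17,000) × 1.65% × 54/365 = €310.0192
Total = €491.2479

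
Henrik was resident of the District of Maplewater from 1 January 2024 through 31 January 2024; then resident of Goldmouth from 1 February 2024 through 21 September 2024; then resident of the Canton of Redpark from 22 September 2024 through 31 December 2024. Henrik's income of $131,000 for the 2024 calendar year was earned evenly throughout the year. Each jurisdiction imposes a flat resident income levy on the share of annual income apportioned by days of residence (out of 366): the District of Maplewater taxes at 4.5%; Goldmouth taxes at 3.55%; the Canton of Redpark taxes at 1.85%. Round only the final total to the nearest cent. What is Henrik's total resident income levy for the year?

The District of Maplewater, 1 January – 31 January 2024: 31 days → $131,000 × 4.5% × 31/366 = $499.3033
Goldmouth, 1 February – 21 September 2024: 234 days → $131,000 × 3.55% × 234/366 = $2,973.2705
The Canton of Redpark, 22 September – 31 December 2024: 101 days → $131,000 × 1.85% × 101/366 = $668.7801
Total = $4,141.3538

$4,141.35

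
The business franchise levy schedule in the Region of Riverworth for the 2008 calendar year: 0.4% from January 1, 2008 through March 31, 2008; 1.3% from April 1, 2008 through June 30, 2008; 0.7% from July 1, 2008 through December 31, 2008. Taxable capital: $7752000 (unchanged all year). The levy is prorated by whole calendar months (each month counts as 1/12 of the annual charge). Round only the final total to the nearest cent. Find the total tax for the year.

January 1 – March 31, 2008: 3 months at 0.4% → $7752000 × 0.4% × 3/12 = $7752.0000
April 1 – June 30, 2008: 3 months at 1.3% → $7752000 × 1.3% × 3/12 = $25194.0000
July 1 – December 31, 2008: 6 months at 0.7% → $7752000 × 0.7% × 6/12 = $27132.0000
Total = $60078.0000

$60078.00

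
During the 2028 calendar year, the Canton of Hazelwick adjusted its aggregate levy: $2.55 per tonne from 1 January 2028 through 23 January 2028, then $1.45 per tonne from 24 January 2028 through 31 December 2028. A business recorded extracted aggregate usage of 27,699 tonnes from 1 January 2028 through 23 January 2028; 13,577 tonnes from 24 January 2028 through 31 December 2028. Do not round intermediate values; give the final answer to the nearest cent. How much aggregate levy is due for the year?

1 January – 23 January 2028: 27,699 tonnes at $2.55/tonne → $70632.45
24 January – 31 December 2028: 13,577 tonnes at $1.45/tonne → $19686.65

$90319.10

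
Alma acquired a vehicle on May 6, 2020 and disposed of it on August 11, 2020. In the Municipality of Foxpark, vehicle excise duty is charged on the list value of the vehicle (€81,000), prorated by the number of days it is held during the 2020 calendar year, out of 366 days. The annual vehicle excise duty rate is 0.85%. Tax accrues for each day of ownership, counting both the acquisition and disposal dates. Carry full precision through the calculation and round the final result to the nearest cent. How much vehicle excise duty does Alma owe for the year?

€184.35

Days held (May 6 – August 11, 2020): 98 out of 366
Tax = €81,000 × 0.85% × 98/366 = €184.3525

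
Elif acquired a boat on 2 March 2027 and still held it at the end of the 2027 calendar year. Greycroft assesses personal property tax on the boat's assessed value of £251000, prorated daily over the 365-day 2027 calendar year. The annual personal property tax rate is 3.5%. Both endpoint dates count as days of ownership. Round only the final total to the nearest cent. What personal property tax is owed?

£7340.89

Days held (2 March – 31 December 2027): 305 out of 365
Tax = £251000 × 3.5% × 305/365 = £7340.8904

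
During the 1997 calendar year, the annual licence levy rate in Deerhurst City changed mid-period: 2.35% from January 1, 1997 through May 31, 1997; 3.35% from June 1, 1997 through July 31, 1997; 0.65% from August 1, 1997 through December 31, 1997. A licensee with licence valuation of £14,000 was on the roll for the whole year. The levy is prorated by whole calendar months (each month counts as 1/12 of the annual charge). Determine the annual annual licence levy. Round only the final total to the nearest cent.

£253.17

January 1 – May 31, 1997: 5 months at 2.35% → £14,000 × 2.35% × 5/12 = £137.0833
June 1 – July 31, 1997: 2 months at 3.35% → £14,000 × 3.35% × 2/12 = £78.1667
August 1 – December 31, 1997: 5 months at 0.65% → £14,000 × 0.65% × 5/12 = £37.9167
Total = £253.1667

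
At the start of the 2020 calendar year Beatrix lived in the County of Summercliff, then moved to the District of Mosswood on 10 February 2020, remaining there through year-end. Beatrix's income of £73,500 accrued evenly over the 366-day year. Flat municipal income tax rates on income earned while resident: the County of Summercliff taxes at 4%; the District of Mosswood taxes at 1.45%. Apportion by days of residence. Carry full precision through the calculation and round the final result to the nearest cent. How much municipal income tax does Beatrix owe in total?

The County of Summercliff, 1 January – 9 February 2020: 40 days → £73,500 × 4% × 40/366 = £321.3115
The District of Mosswood, 10 February – 31 December 2020: 326 days → £73,500 × 1.45% × 326/366 = £949.2746
Total = £1,270.5861

£1,270.59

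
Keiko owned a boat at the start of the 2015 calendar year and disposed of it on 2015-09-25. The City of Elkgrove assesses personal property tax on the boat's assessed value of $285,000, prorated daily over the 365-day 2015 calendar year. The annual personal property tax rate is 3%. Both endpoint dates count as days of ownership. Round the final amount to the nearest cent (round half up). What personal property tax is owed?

$6,277.81

Days held (2015-01-01 to 2015-09-25): 268 out of 365
Tax = $285,000 × 3% × 268/365 = $6,277.8082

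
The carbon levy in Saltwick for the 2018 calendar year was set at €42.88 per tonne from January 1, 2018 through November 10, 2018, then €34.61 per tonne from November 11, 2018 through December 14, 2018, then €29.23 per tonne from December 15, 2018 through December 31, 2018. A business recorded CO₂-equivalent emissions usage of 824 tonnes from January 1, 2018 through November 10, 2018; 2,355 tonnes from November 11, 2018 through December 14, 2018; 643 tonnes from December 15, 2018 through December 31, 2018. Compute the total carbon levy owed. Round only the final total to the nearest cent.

€135,634.56

January 1 – November 10, 2018: 824 tonnes at €42.88/tonne → €35,333.12
November 11 – December 14, 2018: 2,355 tonnes at €34.61/tonne → €81,506.55
December 15 – December 31, 2018: 643 tonnes at €29.23/tonne → €18,794.89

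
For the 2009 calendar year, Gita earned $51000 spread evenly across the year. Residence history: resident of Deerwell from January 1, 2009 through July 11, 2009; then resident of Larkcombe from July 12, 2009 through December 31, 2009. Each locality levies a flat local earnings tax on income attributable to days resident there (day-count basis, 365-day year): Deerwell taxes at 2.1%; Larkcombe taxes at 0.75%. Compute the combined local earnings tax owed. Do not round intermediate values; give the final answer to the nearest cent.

$744.67

Deerwell, January 1 – July 11, 2009: 192 days → $51000 × 2.1% × 192/365 = $563.3753
Larkcombe, July 12 – December 31, 2009: 173 days → $51000 × 0.75% × 173/365 = $181.2945
Total = $744.6699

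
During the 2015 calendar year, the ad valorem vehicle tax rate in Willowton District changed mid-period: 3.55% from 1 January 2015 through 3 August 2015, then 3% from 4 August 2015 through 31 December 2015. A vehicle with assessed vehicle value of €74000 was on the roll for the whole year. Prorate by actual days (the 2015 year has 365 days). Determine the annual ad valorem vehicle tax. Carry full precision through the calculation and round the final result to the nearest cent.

1 January – 3 August 2015: 215 days at 3.55% → €74000 × 3.55% × 215/365 = €1547.4110
4 August – 31 December 2015: 150 days at 3% → €74000 × 3% × 150/365 = €912.3288
Total = €2459.7397

€2459.74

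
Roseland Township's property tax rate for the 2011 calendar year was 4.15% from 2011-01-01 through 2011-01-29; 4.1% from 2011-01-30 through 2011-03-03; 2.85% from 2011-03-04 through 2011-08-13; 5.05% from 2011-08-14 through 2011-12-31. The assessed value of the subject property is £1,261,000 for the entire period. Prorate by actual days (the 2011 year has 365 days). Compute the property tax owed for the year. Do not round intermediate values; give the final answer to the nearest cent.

£49,306.83

2011-01-01 to 2011-01-29: 29 days at 4.15% → £1,261,000 × 4.15% × 29/365 = £4,157.8452
2011-01-30 to 2011-03-03: 33 days at 4.1% → £1,261,000 × 4.1% × 33/365 = £4,674.3370
2011-03-04 to 2011-08-13: 163 days at 2.85% → £1,261,000 × 2.85% × 163/365 = £16,049.2479
2011-08-14 to 2011-12-31: 140 days at 5.05% → £1,261,000 × 5.05% × 140/365 = £24,425.3973
Total = £49,306.8274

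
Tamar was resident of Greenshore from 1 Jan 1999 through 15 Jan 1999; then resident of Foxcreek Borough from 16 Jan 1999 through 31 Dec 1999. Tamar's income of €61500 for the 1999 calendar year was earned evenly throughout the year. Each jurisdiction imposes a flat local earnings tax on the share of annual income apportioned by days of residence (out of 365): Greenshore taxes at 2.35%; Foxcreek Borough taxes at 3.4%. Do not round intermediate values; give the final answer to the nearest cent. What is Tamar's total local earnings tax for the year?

€2064.46

Greenshore, 1 Jan – 15 Jan 1999: 15 days → €61500 × 2.35% × 15/365 = €59.3938
Foxcreek Borough, 16 Jan – 31 Dec 1999: 350 days → €61500 × 3.4% × 350/365 = €2005.0685
Total = €2064.4623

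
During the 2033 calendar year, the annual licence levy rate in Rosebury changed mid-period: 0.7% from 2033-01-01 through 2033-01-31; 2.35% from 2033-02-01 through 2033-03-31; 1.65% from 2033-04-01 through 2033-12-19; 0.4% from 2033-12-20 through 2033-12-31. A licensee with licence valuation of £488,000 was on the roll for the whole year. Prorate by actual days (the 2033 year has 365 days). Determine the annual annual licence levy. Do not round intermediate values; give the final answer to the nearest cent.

2033-01-01 to 2033-01-31: 31 days at 0.7% → £488,000 × 0.7% × 31/365 = £290.1260
2033-02-01 to 2033-03-31: 59 days at 2.35% → £488,000 × 2.35% × 59/365 = £1,853.7315
2033-04-01 to 2033-12-19: 263 days at 1.65% → £488,000 × 1.65% × 263/365 = £5,801.8521
2033-12-20 to 2033-12-31: 12 days at 0.4% → £488,000 × 0.4% × 12/365 = £64.1753
Total = £8,009.8849

£8,009.88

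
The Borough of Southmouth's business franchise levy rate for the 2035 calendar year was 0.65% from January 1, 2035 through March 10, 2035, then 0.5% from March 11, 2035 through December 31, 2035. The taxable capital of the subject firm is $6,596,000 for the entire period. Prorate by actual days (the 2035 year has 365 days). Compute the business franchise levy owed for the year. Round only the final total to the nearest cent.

$34,850.37

January 1 – March 10, 2035: 69 days at 0.65% → $6,596,000 × 0.65% × 69/365 = $8,104.9479
March 11 – December 31, 2035: 296 days at 0.5% → $6,596,000 × 0.5% × 296/365 = $26,745.4247
Total = $34,850.3726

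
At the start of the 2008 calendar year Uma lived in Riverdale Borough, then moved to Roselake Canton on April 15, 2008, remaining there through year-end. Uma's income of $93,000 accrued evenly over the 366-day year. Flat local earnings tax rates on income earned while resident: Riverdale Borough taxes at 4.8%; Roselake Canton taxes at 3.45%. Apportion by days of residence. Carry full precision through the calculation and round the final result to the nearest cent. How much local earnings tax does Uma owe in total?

$3,568.68

Riverdale Borough, January 1 – April 14, 2008: 105 days → $93,000 × 4.8% × 105/366 = $1,280.6557
Roselake Canton, April 15 – December 31, 2008: 261 days → $93,000 × 3.45% × 261/366 = $2,288.0287
Total = $3,568.6844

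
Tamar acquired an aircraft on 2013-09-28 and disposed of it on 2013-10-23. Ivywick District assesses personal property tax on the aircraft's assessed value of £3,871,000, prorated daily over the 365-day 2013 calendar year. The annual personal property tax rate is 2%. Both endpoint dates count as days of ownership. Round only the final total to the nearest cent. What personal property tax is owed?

Days held (2013-09-28 to 2013-10-23): 26 out of 365
Tax = £3,871,000 × 2% × 26/365 = £5,514.8493

£5,514.85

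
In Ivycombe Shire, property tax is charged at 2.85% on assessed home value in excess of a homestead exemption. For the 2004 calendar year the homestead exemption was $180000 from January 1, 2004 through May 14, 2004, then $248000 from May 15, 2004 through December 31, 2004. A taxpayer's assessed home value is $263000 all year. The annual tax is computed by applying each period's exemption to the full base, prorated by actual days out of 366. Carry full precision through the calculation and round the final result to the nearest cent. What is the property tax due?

January 1 – May 14, 2004: 135 days, exemption $180000 → ($263000 − $180000) × 2.85% × 135/366 = $872.5205
May 15 – December 31, 2004: 231 days, exemption $248000 → ($263000 − $248000) × 2.85% × 231/366 = $269.8156
Total = $1142.3361

$1142.34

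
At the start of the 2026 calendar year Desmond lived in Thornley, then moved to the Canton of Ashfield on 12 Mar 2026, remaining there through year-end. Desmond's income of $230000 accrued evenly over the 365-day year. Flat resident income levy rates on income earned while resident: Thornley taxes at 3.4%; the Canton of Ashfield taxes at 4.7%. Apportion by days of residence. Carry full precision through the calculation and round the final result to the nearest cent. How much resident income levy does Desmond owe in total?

$10236.58

Thornley, 1 Jan – 11 Mar 2026: 70 days → $230000 × 3.4% × 70/365 = $1499.7260
The Canton of Ashfield, 12 Mar – 31 Dec 2026: 295 days → $230000 × 4.7% × 295/365 = $8736.8493
Total = $10236.5753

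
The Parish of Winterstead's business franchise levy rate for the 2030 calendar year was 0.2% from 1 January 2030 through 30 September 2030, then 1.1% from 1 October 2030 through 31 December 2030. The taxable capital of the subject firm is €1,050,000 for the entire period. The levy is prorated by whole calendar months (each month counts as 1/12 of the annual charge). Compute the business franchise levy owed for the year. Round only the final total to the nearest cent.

1 January – 30 September 2030: 9 months at 0.2% → €1,050,000 × 0.2% × 9/12 = €1,575.0000
1 October – 31 December 2030: 3 months at 1.1% → €1,050,000 × 1.1% × 3/12 = €2,887.5000
Total = €4,462.5000

€4,462.50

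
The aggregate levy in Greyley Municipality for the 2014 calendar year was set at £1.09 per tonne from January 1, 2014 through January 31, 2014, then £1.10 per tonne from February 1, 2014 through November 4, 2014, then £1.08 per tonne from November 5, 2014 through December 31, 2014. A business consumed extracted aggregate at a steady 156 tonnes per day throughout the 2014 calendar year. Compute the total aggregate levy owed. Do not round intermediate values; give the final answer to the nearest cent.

£62407.80

January 1 – January 31, 2014: 31 days × 156 tonnes/day = 4,836 tonnes at £1.09/tonne → £5271.24
February 1 – November 4, 2014: 277 days × 156 tonnes/day = 43,212 tonnes at £1.10/tonne → £47533.20
November 5 – December 31, 2014: 57 days × 156 tonnes/day = 8,892 tonnes at £1.08/tonne → £9603.36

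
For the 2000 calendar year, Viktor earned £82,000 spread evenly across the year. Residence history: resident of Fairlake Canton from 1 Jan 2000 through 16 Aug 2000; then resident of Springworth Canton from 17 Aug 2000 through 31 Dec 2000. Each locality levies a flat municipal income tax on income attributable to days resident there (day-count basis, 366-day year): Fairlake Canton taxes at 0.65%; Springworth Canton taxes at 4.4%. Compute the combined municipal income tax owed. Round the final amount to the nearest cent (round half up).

Fairlake Canton, 1 Jan – 16 Aug 2000: 229 days → £82,000 × 0.65% × 229/366 = £333.4891
Springworth Canton, 17 Aug – 31 Dec 2000: 137 days → £82,000 × 4.4% × 137/366 = £1,350.5355
Total = £1,684.0246

£1,684.02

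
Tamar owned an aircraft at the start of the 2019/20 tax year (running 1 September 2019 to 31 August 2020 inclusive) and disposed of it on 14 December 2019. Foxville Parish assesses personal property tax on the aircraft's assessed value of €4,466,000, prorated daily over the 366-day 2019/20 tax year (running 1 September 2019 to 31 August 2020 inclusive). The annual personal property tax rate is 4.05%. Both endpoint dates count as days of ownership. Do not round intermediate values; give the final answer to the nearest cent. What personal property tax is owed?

€51,889.80

Days held (1 September – 14 December 2019): 105 out of 366
Tax = €4,466,000 × 4.05% × 105/366 = €51,889.7951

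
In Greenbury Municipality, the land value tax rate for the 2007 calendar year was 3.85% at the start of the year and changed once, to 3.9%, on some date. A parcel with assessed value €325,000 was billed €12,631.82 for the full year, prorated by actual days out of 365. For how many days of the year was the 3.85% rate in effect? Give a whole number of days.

97 days

Let d = days at the first rate; then 365 − d days at the second rate.
€325,000 × [3.85%·d + 3.9%·(365−d)] / 365 = €12,631.82
Solving gives d = 97, so the new rate took effect on 8 Apr 2007.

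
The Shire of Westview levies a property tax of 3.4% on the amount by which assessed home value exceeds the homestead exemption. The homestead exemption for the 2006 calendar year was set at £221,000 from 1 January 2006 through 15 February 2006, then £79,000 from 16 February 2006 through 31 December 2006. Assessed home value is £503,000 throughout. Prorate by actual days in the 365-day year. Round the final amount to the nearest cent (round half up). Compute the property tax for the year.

£13,807.54

1 January – 15 February 2006: 46 days, exemption £221,000 → (£503,000 − £221,000) × 3.4% × 46/365 = £1,208.3507
16 February – 31 December 2006: 319 days, exemption £79,000 → (£503,000 − £79,000) × 3.4% × 319/365 = £12,599.1890
Total = £13,807.5397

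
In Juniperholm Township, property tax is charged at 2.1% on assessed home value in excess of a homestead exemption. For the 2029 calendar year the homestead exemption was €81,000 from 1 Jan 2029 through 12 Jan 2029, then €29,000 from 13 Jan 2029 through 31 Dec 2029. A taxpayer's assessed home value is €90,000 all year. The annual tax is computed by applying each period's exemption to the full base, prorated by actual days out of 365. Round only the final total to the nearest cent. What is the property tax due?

€1,245.10

1 Jan – 12 Jan 2029: 12 days, exemption €81,000 → (€90,000 − €81,000) × 2.1% × 12/365 = €6.2137
13 Jan – 31 Dec 2029: 353 days, exemption €29,000 → (€90,000 − €29,000) × 2.1% × 353/365 = €1,238.8849
Total = €1,245.0986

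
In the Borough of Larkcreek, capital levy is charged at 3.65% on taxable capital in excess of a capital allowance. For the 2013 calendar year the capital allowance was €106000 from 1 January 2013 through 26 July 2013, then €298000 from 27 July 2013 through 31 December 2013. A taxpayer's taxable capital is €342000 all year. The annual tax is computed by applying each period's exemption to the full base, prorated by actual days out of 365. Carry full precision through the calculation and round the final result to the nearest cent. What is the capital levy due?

1 January – 26 July 2013: 207 days, exemption €106000 → (€342000 − €106000) × 3.65% × 207/365 = €4885.2000
27 July – 31 December 2013: 158 days, exemption €298000 → (€342000 − €298000) × 3.65% × 158/365 = €695.2000
Total = €5580.4000

€5580.40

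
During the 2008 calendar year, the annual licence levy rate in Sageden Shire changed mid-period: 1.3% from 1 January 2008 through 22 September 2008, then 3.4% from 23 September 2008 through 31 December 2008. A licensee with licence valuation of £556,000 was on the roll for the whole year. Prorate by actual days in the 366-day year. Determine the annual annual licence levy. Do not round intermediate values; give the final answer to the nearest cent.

1 January – 22 September 2008: 266 days at 1.3% → £556,000 × 1.3% × 266/366 = £5,253.1366
23 September – 31 December 2008: 100 days at 3.4% → £556,000 × 3.4% × 100/366 = £5,165.0273
Total = £10,418.1639

£10,418.16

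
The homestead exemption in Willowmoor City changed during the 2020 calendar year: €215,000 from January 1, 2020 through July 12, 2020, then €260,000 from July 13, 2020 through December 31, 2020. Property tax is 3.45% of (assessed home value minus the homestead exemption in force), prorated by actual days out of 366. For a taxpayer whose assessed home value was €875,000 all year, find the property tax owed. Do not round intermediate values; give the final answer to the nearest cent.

January 1 – July 12, 2020: 194 days, exemption €215,000 → (€875,000 − €215,000) × 3.45% × 194/366 = €12,069.3443
July 13 – December 31, 2020: 172 days, exemption €260,000 → (€875,000 − €260,000) × 3.45% × 172/366 = €9,971.0656
Total = €22,040.4098

€22,040.41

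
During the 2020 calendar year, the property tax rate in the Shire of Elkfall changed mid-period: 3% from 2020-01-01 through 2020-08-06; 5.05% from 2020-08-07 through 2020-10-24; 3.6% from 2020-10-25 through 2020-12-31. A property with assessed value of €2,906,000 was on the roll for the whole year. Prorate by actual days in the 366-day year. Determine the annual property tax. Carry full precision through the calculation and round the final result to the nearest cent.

2020-01-01 to 2020-08-06: 219 days at 3% → €2,906,000 × 3% × 219/366 = €52,165.0820
2020-08-07 to 2020-10-24: 79 days at 5.05% → €2,906,000 × 5.05% × 79/366 = €31,676.1940
2020-10-25 to 2020-12-31: 68 days at 3.6% → €2,906,000 × 3.6% × 68/366 = €19,436.8525
Total = €103,278.1284

€103,278.13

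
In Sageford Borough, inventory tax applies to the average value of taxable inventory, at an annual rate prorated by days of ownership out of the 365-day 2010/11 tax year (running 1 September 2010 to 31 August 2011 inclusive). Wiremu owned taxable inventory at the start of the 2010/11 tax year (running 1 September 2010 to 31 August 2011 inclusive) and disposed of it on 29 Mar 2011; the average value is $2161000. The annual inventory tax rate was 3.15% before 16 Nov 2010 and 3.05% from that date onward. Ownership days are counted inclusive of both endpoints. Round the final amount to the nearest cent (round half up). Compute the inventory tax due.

1 Sep – 15 Nov 2010: 76 days at 3.15% → $2161000 × 3.15% × 76/365 = $14173.7918
16 Nov 2010 – 29 Mar 2011: 134 days at 3.05% → $2161000 × 3.05% × 134/365 = $24197.2795
Total = $38371.0712

$38371.07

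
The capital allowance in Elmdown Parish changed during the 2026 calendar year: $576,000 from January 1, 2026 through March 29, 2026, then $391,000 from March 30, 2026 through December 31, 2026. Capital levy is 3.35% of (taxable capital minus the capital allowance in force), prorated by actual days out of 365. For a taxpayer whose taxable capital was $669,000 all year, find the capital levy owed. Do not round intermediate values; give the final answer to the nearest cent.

$7,818.81

January 1 – March 29, 2026: 88 days, exemption $576,000 → ($669,000 − $576,000) × 3.35% × 88/365 = $751.1342
March 30 – December 31, 2026: 277 days, exemption $391,000 → ($669,000 − $391,000) × 3.35% × 277/365 = $7,067.6740
Total = $7,818.8082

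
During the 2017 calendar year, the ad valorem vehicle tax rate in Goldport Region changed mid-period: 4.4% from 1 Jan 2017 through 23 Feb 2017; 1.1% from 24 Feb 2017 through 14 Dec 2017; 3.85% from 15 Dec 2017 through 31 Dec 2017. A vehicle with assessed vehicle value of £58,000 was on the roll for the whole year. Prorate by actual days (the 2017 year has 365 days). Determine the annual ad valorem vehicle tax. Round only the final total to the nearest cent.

£995.45

1 Jan – 23 Feb 2017: 54 days at 4.4% → £58,000 × 4.4% × 54/365 = £377.5562
24 Feb – 14 Dec 2017: 294 days at 1.1% → £58,000 × 1.1% × 294/365 = £513.8959
15 Dec – 31 Dec 2017: 17 days at 3.85% → £58,000 × 3.85% × 17/365 = £104.0027
Total = £995.4548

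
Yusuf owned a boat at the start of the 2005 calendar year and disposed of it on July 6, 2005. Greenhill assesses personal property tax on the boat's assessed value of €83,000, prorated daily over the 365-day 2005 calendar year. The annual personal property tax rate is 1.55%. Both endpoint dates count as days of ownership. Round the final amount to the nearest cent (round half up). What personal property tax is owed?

€659.11

Days held (January 1 – July 6, 2005): 187 out of 365
Tax = €83,000 × 1.55% × 187/365 = €659.1110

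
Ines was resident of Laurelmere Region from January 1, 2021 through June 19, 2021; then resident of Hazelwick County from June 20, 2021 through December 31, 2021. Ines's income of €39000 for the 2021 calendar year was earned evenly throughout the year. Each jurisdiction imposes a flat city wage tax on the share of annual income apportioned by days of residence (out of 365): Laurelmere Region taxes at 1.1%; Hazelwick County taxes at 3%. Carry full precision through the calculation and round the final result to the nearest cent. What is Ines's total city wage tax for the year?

€824.88

Laurelmere Region, January 1 – June 19, 2021: 170 days → €39000 × 1.1% × 170/365 = €199.8082
Hazelwick County, June 20 – December 31, 2021: 195 days → €39000 × 3% × 195/365 = €625.0685
Total = €824.8767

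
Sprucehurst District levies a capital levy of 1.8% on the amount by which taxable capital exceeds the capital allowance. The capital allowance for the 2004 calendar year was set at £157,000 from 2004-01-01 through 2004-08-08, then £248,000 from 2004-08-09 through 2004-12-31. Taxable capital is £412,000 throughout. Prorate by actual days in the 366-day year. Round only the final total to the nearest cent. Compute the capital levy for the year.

2004-01-01 to 2004-08-08: 221 days, exemption £157,000 → (£412,000 − £157,000) × 1.8% × 221/366 = £2,771.5574
2004-08-09 to 2004-12-31: 145 days, exemption £248,000 → (£412,000 − £248,000) × 1.8% × 145/366 = £1,169.5082
Total = £3,941.0656

£3,941.07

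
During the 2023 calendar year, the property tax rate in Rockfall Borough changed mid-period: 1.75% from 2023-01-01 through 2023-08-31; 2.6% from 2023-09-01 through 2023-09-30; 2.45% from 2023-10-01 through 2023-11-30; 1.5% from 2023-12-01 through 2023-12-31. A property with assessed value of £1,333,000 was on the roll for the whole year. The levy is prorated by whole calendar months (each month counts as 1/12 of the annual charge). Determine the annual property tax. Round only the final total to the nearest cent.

£25,549.17

2023-01-01 to 2023-08-31: 8 months at 1.75% → £1,333,000 × 1.75% × 8/12 = £15,551.6667
2023-09-01 to 2023-09-30: 1 month at 2.6% → £1,333,000 × 2.6% × 1/12 = £2,888.1667
2023-10-01 to 2023-11-30: 2 months at 2.45% → £1,333,000 × 2.45% × 2/12 = £5,443.0833
2023-12-01 to 2023-12-31: 1 month at 1.5% → £1,333,000 × 1.5% × 1/12 = £1,666.2500
Total = £25,549.1667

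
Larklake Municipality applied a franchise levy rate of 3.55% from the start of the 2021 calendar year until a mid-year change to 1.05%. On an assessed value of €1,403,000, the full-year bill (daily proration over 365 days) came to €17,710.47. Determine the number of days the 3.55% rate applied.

Let d = days at the first rate; then 365 − d days at the second rate.
€1,403,000 × [3.55%·d + 1.05%·(365−d)] / 365 = €17,710.47
Solving gives d = 31, so the new rate took effect on 1 February 2021.

31 days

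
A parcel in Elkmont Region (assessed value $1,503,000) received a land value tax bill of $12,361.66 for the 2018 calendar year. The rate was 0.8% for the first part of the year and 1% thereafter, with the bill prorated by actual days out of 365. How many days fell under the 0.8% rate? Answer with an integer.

324 days

Let d = days at the first rate; then 365 − d days at the second rate.
$1,503,000 × [0.8%·d + 1%·(365−d)] / 365 = $12,361.66
Solving gives d = 324, so the new rate took effect on November 21, 2018.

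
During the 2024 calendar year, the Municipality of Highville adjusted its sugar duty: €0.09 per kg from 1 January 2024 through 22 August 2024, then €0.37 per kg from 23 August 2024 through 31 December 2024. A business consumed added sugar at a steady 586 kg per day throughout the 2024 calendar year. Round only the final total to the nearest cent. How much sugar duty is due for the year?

€40,797.32

1 January – 22 August 2024: 235 days × 586 kg/day = 137,710 kg at €0.09/kg → €12,393.90
23 August – 31 December 2024: 131 days × 586 kg/day = 76,766 kg at €0.37/kg → €28,403.42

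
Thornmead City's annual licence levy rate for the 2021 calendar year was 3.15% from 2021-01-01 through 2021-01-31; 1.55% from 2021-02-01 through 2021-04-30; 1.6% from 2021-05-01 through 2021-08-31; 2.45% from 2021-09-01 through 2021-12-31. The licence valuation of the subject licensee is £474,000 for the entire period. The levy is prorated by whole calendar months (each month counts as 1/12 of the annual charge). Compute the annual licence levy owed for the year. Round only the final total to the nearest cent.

£9,480.00

2021-01-01 to 2021-01-31: 1 month at 3.15% → £474,000 × 3.15% × 1/12 = £1,244.2500
2021-02-01 to 2021-04-30: 3 months at 1.55% → £474,000 × 1.55% × 3/12 = £1,836.7500
2021-05-01 to 2021-08-31: 4 months at 1.6% → £474,000 × 1.6% × 4/12 = £2,528.0000
2021-09-01 to 2021-12-31: 4 months at 2.45% → £474,000 × 2.45% × 4/12 = £3,871.0000
Total = £9,480.0000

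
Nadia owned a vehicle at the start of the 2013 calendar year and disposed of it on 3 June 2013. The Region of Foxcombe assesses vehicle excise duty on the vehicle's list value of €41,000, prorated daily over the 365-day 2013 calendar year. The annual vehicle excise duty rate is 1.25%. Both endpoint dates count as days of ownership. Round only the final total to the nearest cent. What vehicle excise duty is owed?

Days held (1 January – 3 June 2013): 154 out of 365
Tax = €41,000 × 1.25% × 154/365 = €216.2329

€216.23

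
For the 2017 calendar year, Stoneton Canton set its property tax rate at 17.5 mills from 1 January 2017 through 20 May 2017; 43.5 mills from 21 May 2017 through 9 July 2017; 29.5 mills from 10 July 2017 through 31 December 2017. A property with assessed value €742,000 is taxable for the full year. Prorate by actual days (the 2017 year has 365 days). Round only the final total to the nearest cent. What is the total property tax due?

€19,896.78

1 January – 20 May 2017: 140 days at 17.5 mills → €742,000 × 1.75% × 140/365 = €4,980.5479
21 May – 9 July 2017: 50 days at 43.5 mills → €742,000 × 4.35% × 50/365 = €4,421.5068
10 July – 31 December 2017: 175 days at 29.5 mills → €742,000 × 2.95% × 175/365 = €10,494.7260
Total = €19,896.7808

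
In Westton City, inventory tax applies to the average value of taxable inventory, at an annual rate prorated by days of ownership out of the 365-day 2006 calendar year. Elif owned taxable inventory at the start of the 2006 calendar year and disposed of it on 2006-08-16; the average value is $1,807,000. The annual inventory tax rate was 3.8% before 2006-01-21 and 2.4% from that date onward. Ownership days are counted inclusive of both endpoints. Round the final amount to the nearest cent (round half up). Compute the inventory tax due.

2006-01-01 to 2006-01-20: 20 days at 3.8% → $1,807,000 × 3.8% × 20/365 = $3,762.5205
2006-01-21 to 2006-08-16: 208 days at 2.4% → $1,807,000 × 2.4% × 208/365 = $24,713.8192
Total = $28,476.3397

$28,476.34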